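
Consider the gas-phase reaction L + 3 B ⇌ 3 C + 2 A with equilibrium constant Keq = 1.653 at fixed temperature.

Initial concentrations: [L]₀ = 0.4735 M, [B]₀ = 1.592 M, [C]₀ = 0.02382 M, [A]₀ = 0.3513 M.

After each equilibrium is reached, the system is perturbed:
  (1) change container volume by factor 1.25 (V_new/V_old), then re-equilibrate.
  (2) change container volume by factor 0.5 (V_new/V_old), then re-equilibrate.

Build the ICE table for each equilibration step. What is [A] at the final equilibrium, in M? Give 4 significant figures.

Q₀ = 8.7304e-07 vs Keq = 1.653 ⇒ Q<K, forward
Step 1:
                  L         B         C         A
  Initial    0.4735     1.592   0.02382    0.3513
  Change    -0.2367     -0.71      0.71    0.4733
  Equil      0.2368     0.882    0.7338    0.8246
  solve Keq expr → x = 0.2367; check Q = 1.653
Then change container volume by factor 1.25 (V_new/V_old).
Step 2:
                  L         B         C         A
  Initial    0.1895    0.7056     0.587    0.6597
  Change  -0.005664  -0.01699   0.01699   0.01133
  Equil      0.1838    0.6886     0.604     0.671
  solve Keq expr → x = 0.005664; check Q = 1.653
Then change container volume by factor 0.5 (V_new/V_old).
Step 3:
                  L         B         C         A
  Initial    0.3676     1.377     1.208     1.342
  Change    0.03509    0.1053   -0.1053  -0.07019
  Equil      0.4027     1.483     1.103     1.272
  solve Keq expr → x = -0.03509; check Q = 1.653

[A]_eq = 1.272 M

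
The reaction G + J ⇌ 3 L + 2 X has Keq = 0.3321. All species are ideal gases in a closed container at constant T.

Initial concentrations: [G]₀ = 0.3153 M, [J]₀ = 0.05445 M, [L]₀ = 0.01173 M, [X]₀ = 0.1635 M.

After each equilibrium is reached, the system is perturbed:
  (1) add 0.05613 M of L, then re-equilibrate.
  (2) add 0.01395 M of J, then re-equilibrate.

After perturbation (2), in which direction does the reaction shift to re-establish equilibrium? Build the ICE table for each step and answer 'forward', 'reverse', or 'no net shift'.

Q₀ = 2.5131e-06 vs Keq = 0.3321 ⇒ Q<K, forward
Step 1:
                    G           J           L           X
  I            0.3153     0.05445     0.01173      0.1635
  C          -0.05089    -0.05089      0.1527      0.1018
  E            0.2644    0.003561      0.1644      0.2653
  solve Keq expr → x = 0.05089; check Q = 0.3321
Then add 0.05613 M of L.
Step 2:
                    G           J           L           X
  I            0.2644    0.003561      0.2205      0.2653
  C           0.00342     0.00342    -0.01026    -0.00684
  E            0.2678    0.006981      0.2103      0.2584
  solve Keq expr → x = -0.00342; check Q = 0.3321
Then add 0.01395 M of J.
Step 3:
                    G           J           L           X
  I            0.2678     0.02093      0.2103      0.2584
  C         -0.009034   -0.009034      0.0271     0.01807
  E            0.2588      0.0119      0.2374      0.2765
  solve Keq expr → x = 0.009034; check Q = 0.3321

Direction: forward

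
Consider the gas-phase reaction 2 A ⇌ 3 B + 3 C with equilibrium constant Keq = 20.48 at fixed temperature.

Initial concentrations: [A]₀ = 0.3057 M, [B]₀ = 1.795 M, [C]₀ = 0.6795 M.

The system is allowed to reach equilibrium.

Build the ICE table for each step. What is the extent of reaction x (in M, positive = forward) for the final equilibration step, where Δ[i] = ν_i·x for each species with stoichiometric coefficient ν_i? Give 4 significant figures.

Q₀ = 19.42 vs Keq = 20.48 ⇒ Q<K, forward
Step 1:
                  A         B         C
  I          0.3057     1.795    0.6795
  C       -0.003401  0.005101  0.005101
  E          0.3023       1.8    0.6846
  solve Keq expr → x = 0.0017; check Q = 20.48

x = 0.0017 M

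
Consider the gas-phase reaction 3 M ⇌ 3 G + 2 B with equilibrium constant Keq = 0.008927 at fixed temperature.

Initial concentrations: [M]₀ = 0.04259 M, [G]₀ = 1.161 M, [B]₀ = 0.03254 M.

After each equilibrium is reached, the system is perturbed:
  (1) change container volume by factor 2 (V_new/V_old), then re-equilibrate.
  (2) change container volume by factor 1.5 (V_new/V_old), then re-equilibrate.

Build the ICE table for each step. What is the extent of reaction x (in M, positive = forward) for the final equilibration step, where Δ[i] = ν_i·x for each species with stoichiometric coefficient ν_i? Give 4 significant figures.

Q₀ = 21.45 vs Keq = 0.008927 ⇒ Q>K, reverse
Step 1:
                  M         G         B
  I         0.04259     1.161   0.03254
  C         0.04566  -0.04566  -0.03044
  E         0.08825     1.115  0.002103
  solve Keq expr → x = -0.01522; check Q = 0.008927
Then change container volume by factor 2 (V_new/V_old).
Step 2:
                  M         G         B
  I         0.04412    0.5577  0.001051
  C       -0.001415  0.001415 9.4342e-04
  E         0.04271    0.5591  0.001995
  solve Keq expr → x = 4.7171e-04; check Q = 0.008927
Then change container volume by factor 1.5 (V_new/V_old).
Step 3:
                  M         G         B
  I         0.02847    0.3727   0.00133
  C       -8.5399e-04 8.5399e-04 5.6932e-04
  E         0.02762    0.3736  0.001899
  solve Keq expr → x = 2.8466e-04; check Q = 0.008927

x = 2.8466e-04 M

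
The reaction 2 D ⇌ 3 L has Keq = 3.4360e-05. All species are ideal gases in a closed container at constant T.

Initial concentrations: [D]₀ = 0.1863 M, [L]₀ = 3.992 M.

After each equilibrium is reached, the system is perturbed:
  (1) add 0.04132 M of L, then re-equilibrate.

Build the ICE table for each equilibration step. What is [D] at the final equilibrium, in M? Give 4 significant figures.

Q₀ = 1833 vs Keq = 3.4360e-05 ⇒ Q>K, reverse
Step 1:
                  D         L
  I          0.1863     3.992
  C           2.618    -3.927
  E           2.805   0.06465
  solve Keq expr → x = -1.309; check Q = 3.4360e-05
Then add 0.04132 M of L.
Step 2:
                  D         L
  I           2.805     0.106
  C         0.02727   -0.0409
  E           2.832   0.06507
  solve Keq expr → x = -0.01363; check Q = 3.4360e-05

[D]_eq = 2.832 M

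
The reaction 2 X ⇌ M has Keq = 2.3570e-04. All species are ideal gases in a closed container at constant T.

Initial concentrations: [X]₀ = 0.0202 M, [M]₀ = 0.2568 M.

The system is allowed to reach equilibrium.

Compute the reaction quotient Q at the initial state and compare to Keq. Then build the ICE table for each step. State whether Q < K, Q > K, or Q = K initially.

Q₀ = 629.4 vs Keq = 2.3570e-04 ⇒ Q>K, reverse
Step 1:
                  X         M
  Initial    0.0202    0.2568
  Change     0.5135   -0.2567
  Equil      0.5337 6.7127e-05
  solve Keq expr → x = -0.2567; check Q = 2.3570e-04

Q₀ = 629.4; Q > K (proceeds reverse)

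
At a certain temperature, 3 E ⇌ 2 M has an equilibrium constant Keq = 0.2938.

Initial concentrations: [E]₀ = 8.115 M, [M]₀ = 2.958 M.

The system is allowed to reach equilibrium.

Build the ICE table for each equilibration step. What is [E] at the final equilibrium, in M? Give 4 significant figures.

[E]_eq = 4.581 M

Q₀ = 0.01637 vs Keq = 0.2938 ⇒ Q<K, forward
Step 1:
                   E          M
  init         8.115      2.958
  Δ           -3.534      2.356
  eq           4.581      5.314
  solve Keq expr → x = 1.178; check Q = 0.2938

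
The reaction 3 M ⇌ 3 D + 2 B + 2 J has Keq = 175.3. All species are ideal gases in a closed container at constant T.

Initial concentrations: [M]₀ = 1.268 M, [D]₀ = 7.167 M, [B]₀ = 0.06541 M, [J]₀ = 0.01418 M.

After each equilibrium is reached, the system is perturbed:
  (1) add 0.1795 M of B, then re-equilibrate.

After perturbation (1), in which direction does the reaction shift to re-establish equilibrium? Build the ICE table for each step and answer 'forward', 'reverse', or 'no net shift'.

Direction: reverse

Q₀ = 1.5534e-04 vs Keq = 175.3 ⇒ Q<K, forward
Step 1:
                  M         D         B         J
  Initial     1.268     7.167   0.06541   0.01418
  Change    -0.7007    0.7007    0.4671    0.4671
  Equil      0.5673     7.868    0.5326    0.4813
  solve Keq expr → x = 0.2336; check Q = 175.3
Then add 0.1795 M of B.
Step 2:
                  M         D         B         J
  Initial    0.5673     7.868    0.7121    0.4813
  Change    0.05678  -0.05678  -0.03785  -0.03785
  Equil      0.6241     7.811    0.6742    0.4435
  solve Keq expr → x = -0.01893; check Q = 175.3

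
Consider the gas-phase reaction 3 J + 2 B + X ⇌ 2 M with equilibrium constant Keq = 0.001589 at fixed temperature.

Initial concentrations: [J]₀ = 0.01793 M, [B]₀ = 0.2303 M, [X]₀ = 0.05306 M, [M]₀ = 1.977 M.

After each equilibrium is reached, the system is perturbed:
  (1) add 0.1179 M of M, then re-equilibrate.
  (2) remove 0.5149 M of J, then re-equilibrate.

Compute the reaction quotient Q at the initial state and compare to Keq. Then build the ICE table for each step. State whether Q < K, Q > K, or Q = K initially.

Q₀ = 2.4094e+08; Q > K (proceeds reverse)

Q₀ = 2.4094e+08 vs Keq = 0.001589 ⇒ Q>K, reverse
Step 1:
                    J           B           X           M
  I           0.01793      0.2303     0.05306       1.977
  C             2.526       1.684       0.842      -1.684
  E             2.544       1.914      0.8951      0.2929
  solve Keq expr → x = -0.842; check Q = 0.001589
Then add 0.1179 M of M.
Step 2:
                    J           B           X           M
  I             2.544       1.914      0.8951      0.4108
  C            0.1167     0.07778     0.03889    -0.07778
  E             2.661       1.992       0.934      0.3331
  solve Keq expr → x = -0.03889; check Q = 0.001589
Then remove 0.5149 M of J.
Step 3:
                    J           B           X           M
  I             2.146       1.992       0.934      0.3331
  C           0.09466     0.06311     0.03155    -0.06311
  E              2.24       2.055      0.9655        0.27
  solve Keq expr → x = -0.03155; check Q = 0.001589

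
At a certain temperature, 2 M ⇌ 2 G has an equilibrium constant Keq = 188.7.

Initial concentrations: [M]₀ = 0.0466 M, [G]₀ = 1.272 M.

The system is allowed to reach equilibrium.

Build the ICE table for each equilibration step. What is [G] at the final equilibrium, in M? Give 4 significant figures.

Q₀ = 745.1 vs Keq = 188.7 ⇒ Q>K, reverse
Step 1:
                    M           G
  I            0.0466       1.272
  C           0.04288    -0.04288
  E           0.08948       1.229
  solve Keq expr → x = -0.02144; check Q = 188.7

[G]_eq = 1.229 M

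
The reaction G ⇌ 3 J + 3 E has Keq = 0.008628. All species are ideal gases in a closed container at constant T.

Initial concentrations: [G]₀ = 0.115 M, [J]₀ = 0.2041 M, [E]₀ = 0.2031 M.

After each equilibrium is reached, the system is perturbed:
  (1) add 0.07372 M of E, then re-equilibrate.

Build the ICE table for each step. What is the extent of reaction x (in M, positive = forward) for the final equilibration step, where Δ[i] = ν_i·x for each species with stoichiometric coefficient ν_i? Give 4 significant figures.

Q₀ = 6.1939e-04 vs Keq = 0.008628 ⇒ Q<K, forward
Step 1:
                    G           J           E
  Initial       0.115      0.2041      0.2031
  Change     -0.03186     0.09559     0.09559
  Equil       0.08314      0.2997      0.2987
  solve Keq expr → x = 0.03186; check Q = 0.008628
Then add 0.07372 M of E.
Step 2:
                    G           J           E
  Initial     0.08314      0.2997      0.3724
  Change     0.009713    -0.02914    -0.02914
  Equil       0.09285      0.2706      0.3433
  solve Keq expr → x = -0.009713; check Q = 0.008628

x = -0.009713 M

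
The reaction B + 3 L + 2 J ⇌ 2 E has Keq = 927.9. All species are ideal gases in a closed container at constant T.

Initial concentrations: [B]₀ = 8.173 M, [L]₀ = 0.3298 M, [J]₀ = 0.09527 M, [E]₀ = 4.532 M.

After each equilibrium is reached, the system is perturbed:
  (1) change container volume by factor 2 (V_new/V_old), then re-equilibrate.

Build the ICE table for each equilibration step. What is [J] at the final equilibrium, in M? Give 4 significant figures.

Q₀ = 7719 vs Keq = 927.9 ⇒ Q>K, reverse
Step 1:
                  B         L         J         E
  Initial     8.173    0.3298   0.09527     4.532
  Change    0.03837    0.1151   0.07673  -0.07673
  Equil       8.211    0.4449     0.172     4.455
  solve Keq expr → x = -0.03837; check Q = 927.9
Then change container volume by factor 2 (V_new/V_old).
Step 2:
                  B         L         J         E
  Initial     4.106    0.2224     0.086     2.228
  Change    0.04154    0.1246   0.08308  -0.08308
  Equil       4.147    0.3471    0.1691     2.145
  solve Keq expr → x = -0.04154; check Q = 927.9

[J]_eq = 0.1691 M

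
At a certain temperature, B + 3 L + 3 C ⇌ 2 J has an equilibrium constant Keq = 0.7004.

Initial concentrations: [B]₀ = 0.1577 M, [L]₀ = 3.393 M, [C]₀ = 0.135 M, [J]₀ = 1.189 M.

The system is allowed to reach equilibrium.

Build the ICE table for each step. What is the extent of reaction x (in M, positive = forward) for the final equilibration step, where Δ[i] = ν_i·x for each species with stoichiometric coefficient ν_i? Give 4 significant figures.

x = -0.1088 M

Q₀ = 93.28 vs Keq = 0.7004 ⇒ Q>K, reverse
Step 1:
                   B          L          C          J
  Initial     0.1577      3.393      0.135      1.189
  Change      0.1088     0.3264     0.3264    -0.2176
  Equil       0.2665      3.719     0.4614     0.9714
  solve Keq expr → x = -0.1088; check Q = 0.7004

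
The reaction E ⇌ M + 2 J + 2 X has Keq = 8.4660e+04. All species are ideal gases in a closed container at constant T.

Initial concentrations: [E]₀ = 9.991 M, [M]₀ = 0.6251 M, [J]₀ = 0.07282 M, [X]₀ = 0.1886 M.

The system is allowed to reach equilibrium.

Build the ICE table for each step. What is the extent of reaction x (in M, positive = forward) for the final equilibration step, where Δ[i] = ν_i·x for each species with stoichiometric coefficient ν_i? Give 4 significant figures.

Q₀ = 1.1801e-05 vs Keq = 8.4660e+04 ⇒ Q<K, forward
Step 1:
                   E          M          J          X
  I            9.991     0.6251    0.07282     0.1886
  C           -6.823      6.823      13.65      13.65
  E            3.168      7.448      13.72      13.83
  solve Keq expr → x = 6.823; check Q = 8.4660e+04

x = 6.823 M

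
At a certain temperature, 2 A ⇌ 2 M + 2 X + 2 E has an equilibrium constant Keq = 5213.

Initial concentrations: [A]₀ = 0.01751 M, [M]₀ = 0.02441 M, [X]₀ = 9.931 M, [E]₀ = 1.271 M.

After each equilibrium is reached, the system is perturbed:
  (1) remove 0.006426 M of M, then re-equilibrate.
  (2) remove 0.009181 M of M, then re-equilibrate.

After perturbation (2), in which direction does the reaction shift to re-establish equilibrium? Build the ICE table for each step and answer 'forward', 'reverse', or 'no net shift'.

Direction: forward

Q₀ = 309.6 vs Keq = 5213 ⇒ Q<K, forward
Step 1:
                    A           M           X           E
  init        0.01751     0.02441       9.931       1.271
  Δ          -0.01122     0.01122     0.01122     0.01122
  eq         0.006291     0.03563       9.942       1.282
  solve Keq expr → x = 0.00561; check Q = 5213
Then remove 0.006426 M of M.
Step 2:
                    A           M           X           E
  init       0.006291      0.0292       9.942       1.282
  Δ       -9.6050e-04  9.6050e-04  9.6050e-04  9.6050e-04
  eq          0.00533     0.03016       9.943       1.283
  solve Keq expr → x = 4.8025e-04; check Q = 5213
Then remove 0.009181 M of M.
Step 3:
                    A           M           X           E
  init        0.00533     0.02098       9.943       1.283
  Δ         -0.001375    0.001375    0.001375    0.001375
  eq         0.003956     0.02236       9.945       1.285
  solve Keq expr → x = 6.8735e-04; check Q = 5213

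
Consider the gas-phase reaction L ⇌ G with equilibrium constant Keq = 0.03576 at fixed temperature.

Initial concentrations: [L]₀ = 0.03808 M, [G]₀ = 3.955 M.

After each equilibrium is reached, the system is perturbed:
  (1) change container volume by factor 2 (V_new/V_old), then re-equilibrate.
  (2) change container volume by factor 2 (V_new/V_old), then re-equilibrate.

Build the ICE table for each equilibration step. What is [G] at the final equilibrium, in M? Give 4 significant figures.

[G]_eq = 0.03447 M

Q₀ = 103.9 vs Keq = 0.03576 ⇒ Q>K, reverse
Step 1:
                   L          G
  I          0.03808      3.955
  C            3.817     -3.817
  E            3.855     0.1379
  solve Keq expr → x = -3.817; check Q = 0.03576
Then change container volume by factor 2 (V_new/V_old).
Step 2:
                   L          G
  I            1.928    0.06893
  C                0          0
  E            1.928    0.06893
  solve Keq expr → x = 0; check Q = 0.03576
Then change container volume by factor 2 (V_new/V_old).
Step 3:
                   L          G
  I           0.9638    0.03447
  C                0          0
  E           0.9638    0.03447
  solve Keq expr → x = 0; check Q = 0.03576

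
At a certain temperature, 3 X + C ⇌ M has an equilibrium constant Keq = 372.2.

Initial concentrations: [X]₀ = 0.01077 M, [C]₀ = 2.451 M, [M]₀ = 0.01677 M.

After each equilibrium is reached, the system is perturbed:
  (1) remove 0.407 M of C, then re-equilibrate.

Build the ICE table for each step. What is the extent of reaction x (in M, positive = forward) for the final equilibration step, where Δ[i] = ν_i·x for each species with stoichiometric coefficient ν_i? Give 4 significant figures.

Q₀ = 5477 vs Keq = 372.2 ⇒ Q>K, reverse
Step 1:
                   X          C          M
  I          0.01077      2.451    0.01677
  C          0.01309   0.004362  -0.004362
  E          0.02386      2.455    0.01241
  solve Keq expr → x = -0.004362; check Q = 372.2
Then remove 0.407 M of C.
Step 2:
                   X          C          M
  I          0.02386      2.048    0.01241
  C         0.001207 4.0235e-04 -4.0235e-04
  E          0.02506      2.049    0.01201
  solve Keq expr → x = -4.0235e-04; check Q = 372.2

x = -4.0235e-04 M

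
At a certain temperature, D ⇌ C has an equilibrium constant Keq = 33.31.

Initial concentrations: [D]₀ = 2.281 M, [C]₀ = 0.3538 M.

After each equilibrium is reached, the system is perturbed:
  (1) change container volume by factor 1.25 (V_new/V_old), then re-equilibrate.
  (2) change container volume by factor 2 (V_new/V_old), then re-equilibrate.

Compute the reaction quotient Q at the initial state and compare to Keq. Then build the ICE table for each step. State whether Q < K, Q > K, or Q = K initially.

Q₀ = 0.1551 vs Keq = 33.31 ⇒ Q<K, forward
Step 1:
                   D          C
  init         2.281     0.3538
  Δ           -2.204      2.204
  eq         0.07679      2.558
  solve Keq expr → x = 2.204; check Q = 33.31
Then change container volume by factor 1.25 (V_new/V_old).
Step 2:
                   D          C
  init       0.06144      2.046
  Δ                0          0
  eq         0.06144      2.046
  solve Keq expr → x = 0; check Q = 33.31
Then change container volume by factor 2 (V_new/V_old).
Step 3:
                   D          C
  init       0.03072      1.023
  Δ                0          0
  eq         0.03072      1.023
  solve Keq expr → x = 0; check Q = 33.31

Q₀ = 0.1551; Q < K (proceeds forward)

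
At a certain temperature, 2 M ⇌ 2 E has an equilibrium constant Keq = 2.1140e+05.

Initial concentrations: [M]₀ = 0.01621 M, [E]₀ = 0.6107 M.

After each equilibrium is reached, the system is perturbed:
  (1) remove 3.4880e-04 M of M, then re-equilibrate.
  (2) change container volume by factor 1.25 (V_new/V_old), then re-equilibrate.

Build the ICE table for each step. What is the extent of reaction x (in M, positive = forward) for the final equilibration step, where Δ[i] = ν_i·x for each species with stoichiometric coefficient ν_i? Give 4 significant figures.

Q₀ = 1419 vs Keq = 2.1140e+05 ⇒ Q<K, forward
Step 1:
                  M         E
  I         0.01621    0.6107
  C        -0.01485   0.01485
  E        0.001361    0.6255
  solve Keq expr → x = 0.007425; check Q = 2.1140e+05
Then remove 3.4880e-04 M of M.
Step 2:
                  M         E
  I        0.001012    0.6255
  C       3.4804e-04 -3.4804e-04
  E         0.00136    0.6252
  solve Keq expr → x = -1.7402e-04; check Q = 2.1140e+05
Then change container volume by factor 1.25 (V_new/V_old).
Step 3:
                  M         E
  I        0.001088    0.5002
  C               0         0
  E        0.001088    0.5002
  solve Keq expr → x = 0; check Q = 2.1140e+05

x = 0 M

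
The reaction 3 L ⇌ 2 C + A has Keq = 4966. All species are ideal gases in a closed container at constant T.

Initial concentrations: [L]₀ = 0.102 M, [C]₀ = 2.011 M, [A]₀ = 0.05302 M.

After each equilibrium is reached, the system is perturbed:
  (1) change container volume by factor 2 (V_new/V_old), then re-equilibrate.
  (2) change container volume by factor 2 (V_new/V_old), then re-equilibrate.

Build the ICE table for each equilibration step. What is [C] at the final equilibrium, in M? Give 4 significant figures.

[C]_eq = 0.5131 M

Q₀ = 202.1 vs Keq = 4966 ⇒ Q<K, forward
Step 1:
                    L           C           A
  Initial       0.102       2.011     0.05302
  Change     -0.06229     0.04153     0.02076
  Equil       0.03971       2.053     0.07378
  solve Keq expr → x = 0.02076; check Q = 4966
Then change container volume by factor 2 (V_new/V_old).
Step 2:
                    L           C           A
  Initial     0.01985       1.026     0.03689
  Change            0           0           0
  Equil       0.01985       1.026     0.03689
  solve Keq expr → x = 0; check Q = 4966
Then change container volume by factor 2 (V_new/V_old).
Step 3:
                    L           C           A
  Initial    0.009926      0.5131     0.01845
  Change            0           0           0
  Equil      0.009926      0.5131     0.01845
  solve Keq expr → x = 0; check Q = 4966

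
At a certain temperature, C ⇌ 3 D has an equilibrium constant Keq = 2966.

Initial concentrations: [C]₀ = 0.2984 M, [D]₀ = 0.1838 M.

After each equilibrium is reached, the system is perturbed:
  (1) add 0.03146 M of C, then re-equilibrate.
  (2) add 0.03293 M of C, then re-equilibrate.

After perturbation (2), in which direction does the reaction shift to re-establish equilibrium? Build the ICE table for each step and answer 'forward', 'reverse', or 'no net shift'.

Direction: forward

Q₀ = 0.02081 vs Keq = 2966 ⇒ Q<K, forward
Step 1:
                    C           D
  Initial      0.2984      0.1838
  Change       -0.298      0.8939
  Equil    4.2205e-04       1.078
  solve Keq expr → x = 0.298; check Q = 2966
Then add 0.03146 M of C.
Step 2:
                    C           D
  Initial     0.03188       1.078
  Change     -0.03134     0.09402
  Equil    5.4242e-04       1.172
  solve Keq expr → x = 0.03134; check Q = 2966
Then add 0.03293 M of C.
Step 3:
                    C           D
  Initial     0.03347       1.172
  Change     -0.03278     0.09834
  Equil    6.9078e-04        1.27
  solve Keq expr → x = 0.03278; check Q = 2966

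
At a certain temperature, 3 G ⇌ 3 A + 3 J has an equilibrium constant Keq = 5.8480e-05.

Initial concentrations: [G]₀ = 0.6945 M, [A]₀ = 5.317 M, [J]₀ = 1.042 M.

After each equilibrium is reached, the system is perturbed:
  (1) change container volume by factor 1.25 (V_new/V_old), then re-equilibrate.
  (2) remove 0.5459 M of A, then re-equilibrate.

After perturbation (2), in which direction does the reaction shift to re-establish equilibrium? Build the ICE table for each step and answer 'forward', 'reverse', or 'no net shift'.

Q₀ = 507.7 vs Keq = 5.8480e-05 ⇒ Q>K, reverse
Step 1:
                  G         A         J
  init       0.6945     5.317     1.042
  Δ           1.026    -1.026    -1.026
  eq          1.721     4.291   0.01557
  solve Keq expr → x = -0.3421; check Q = 5.8480e-05
Then change container volume by factor 1.25 (V_new/V_old).
Step 2:
                  G         A         J
  init        1.377     3.432   0.01245
  Δ       -0.003065  0.003065  0.003065
  eq          1.374     3.436   0.01552
  solve Keq expr → x = 0.001022; check Q = 5.8480e-05
Then remove 0.5459 M of A.
Step 3:
                  G         A         J
  init        1.374      2.89   0.01552
  Δ       -0.002875  0.002875  0.002875
  eq          1.371     2.892    0.0184
  solve Keq expr → x = 9.5837e-04; check Q = 5.8480e-05

Direction: forward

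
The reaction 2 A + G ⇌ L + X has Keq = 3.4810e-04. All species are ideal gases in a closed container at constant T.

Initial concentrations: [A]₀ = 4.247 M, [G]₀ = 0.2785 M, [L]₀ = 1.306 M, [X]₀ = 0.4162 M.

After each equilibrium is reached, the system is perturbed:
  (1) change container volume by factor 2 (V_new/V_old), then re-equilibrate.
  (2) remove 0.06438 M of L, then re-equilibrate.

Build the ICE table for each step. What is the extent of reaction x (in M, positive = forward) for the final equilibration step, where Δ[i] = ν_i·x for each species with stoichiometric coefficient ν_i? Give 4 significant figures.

x = 2.8771e-04 M

Q₀ = 0.1082 vs Keq = 3.4810e-04 ⇒ Q>K, reverse
Step 1:
                   A          G          L          X
  Initial      4.247     0.2785      1.306     0.4162
  Change      0.8187     0.4093    -0.4093    -0.4093
  Equil        5.066     0.6878     0.8967   0.006853
  solve Keq expr → x = -0.4093; check Q = 3.4810e-04
Then change container volume by factor 2 (V_new/V_old).
Step 2:
                   A          G          L          X
  Initial      2.533     0.3439     0.4483   0.003426
  Change    0.003387   0.001694  -0.001694  -0.001694
  Equil        2.536     0.3456     0.4466   0.001733
  solve Keq expr → x = -0.001694; check Q = 3.4810e-04
Then remove 0.06438 M of L.
Step 3:
                   A          G          L          X
  Initial      2.536     0.3456     0.3823   0.001733
  Change  -5.7541e-04 -2.8771e-04 2.8771e-04 2.8771e-04
  Equil        2.536     0.3453     0.3825    0.00202
  solve Keq expr → x = 2.8771e-04; check Q = 3.4810e-04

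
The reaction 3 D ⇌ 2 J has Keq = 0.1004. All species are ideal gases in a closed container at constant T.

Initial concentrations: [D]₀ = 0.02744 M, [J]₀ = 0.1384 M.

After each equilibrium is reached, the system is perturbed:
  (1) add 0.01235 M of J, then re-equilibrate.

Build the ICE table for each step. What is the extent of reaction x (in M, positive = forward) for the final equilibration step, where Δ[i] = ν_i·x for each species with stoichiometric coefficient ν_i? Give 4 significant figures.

Q₀ = 927.1 vs Keq = 0.1004 ⇒ Q>K, reverse
Step 1:
                   D          J
  init       0.02744     0.1384
  Δ           0.1669    -0.1113
  eq          0.1943    0.02714
  solve Keq expr → x = -0.05563; check Q = 0.1004
Then add 0.01235 M of J.
Step 2:
                   D          J
  init        0.1943    0.03949
  Δ          0.01404  -0.009357
  eq          0.2084    0.03014
  solve Keq expr → x = -0.004678; check Q = 0.1004

x = -0.004678 M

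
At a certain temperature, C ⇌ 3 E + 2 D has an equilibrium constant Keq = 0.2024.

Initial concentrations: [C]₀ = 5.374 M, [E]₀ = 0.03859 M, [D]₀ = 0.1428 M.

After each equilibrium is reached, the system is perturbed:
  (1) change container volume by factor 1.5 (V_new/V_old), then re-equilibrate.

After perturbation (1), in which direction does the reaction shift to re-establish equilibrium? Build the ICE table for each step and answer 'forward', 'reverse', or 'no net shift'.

Direction: forward

Q₀ = 2.1806e-07 vs Keq = 0.2024 ⇒ Q<K, forward
Step 1:
                   C          E          D
  init         5.374    0.03859     0.1428
  Δ           -0.358      1.074     0.7159
  eq           5.016      1.112     0.8587
  solve Keq expr → x = 0.358; check Q = 0.2024
Then change container volume by factor 1.5 (V_new/V_old).
Step 2:
                   C          E          D
  init         3.344     0.7416     0.5725
  Δ         -0.09811     0.2943     0.1962
  eq           3.246      1.036     0.7687
  solve Keq expr → x = 0.09811; check Q = 0.2024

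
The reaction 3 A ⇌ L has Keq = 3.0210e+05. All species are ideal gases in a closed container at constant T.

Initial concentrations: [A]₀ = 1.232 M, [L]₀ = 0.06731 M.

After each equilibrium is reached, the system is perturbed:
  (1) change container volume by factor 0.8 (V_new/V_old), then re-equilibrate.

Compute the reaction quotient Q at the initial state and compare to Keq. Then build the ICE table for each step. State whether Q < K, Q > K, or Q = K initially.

Q₀ = 0.036; Q < K (proceeds forward)

Q₀ = 0.036 vs Keq = 3.0210e+05 ⇒ Q<K, forward
Step 1:
                  A         L
  init        1.232   0.06731
  Δ           -1.22    0.4068
  eq        0.01162    0.4741
  solve Keq expr → x = 0.4068; check Q = 3.0210e+05
Then change container volume by factor 0.8 (V_new/V_old).
Step 2:
                  A         L
  init      0.01453    0.5926
  Δ       -0.002003 6.6773e-04
  eq        0.01252    0.5933
  solve Keq expr → x = 6.6773e-04; check Q = 3.0210e+05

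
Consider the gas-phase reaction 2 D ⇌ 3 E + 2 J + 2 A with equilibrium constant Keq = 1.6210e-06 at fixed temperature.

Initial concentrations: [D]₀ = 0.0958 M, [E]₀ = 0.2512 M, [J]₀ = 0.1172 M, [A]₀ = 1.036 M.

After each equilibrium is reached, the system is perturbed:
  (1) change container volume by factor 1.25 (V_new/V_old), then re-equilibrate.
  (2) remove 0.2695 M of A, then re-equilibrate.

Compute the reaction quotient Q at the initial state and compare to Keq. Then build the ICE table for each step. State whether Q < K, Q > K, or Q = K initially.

Q₀ = 0.02546; Q > K (proceeds reverse)

Q₀ = 0.02546 vs Keq = 1.6210e-06 ⇒ Q>K, reverse
Step 1:
                  D         E         J         A
  Initial    0.0958    0.2512    0.1172     1.036
  Change      0.107   -0.1605    -0.107    -0.107
  Equil      0.2028   0.09067   0.01018     0.929
  solve Keq expr → x = -0.05351; check Q = 1.6210e-06
Then change container volume by factor 1.25 (V_new/V_old).
Step 2:
                  D         E         J         A
  Initial    0.1623   0.07254  0.008145    0.7432
  Change  -0.004074  0.006111  0.004074  0.004074
  Equil      0.1582   0.07865   0.01222    0.7473
  solve Keq expr → x = 0.002037; check Q = 1.6210e-06
Then remove 0.2695 M of A.
Step 3:
                  D         E         J         A
  Initial    0.1582   0.07865   0.01222    0.4778
  Change  -0.004206   0.00631  0.004206  0.004206
  Equil       0.154   0.08496   0.01643     0.482
  solve Keq expr → x = 0.002103; check Q = 1.6210e-06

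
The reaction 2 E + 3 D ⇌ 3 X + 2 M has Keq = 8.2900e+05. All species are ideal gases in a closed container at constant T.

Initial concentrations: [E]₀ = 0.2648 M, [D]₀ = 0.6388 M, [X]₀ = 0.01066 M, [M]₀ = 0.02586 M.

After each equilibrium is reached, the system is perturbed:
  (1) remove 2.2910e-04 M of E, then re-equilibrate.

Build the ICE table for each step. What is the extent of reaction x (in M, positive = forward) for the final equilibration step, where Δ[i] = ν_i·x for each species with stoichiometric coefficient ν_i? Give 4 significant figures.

Q₀ = 4.4320e-08 vs Keq = 8.2900e+05 ⇒ Q<K, forward
Step 1:
                  E         D         X         M
  I          0.2648    0.6388   0.01066   0.02586
  C         -0.2641   -0.3962    0.3962    0.2641
  E       6.9143e-04    0.2426    0.4068      0.29
  solve Keq expr → x = 0.1321; check Q = 8.2900e+05
Then remove 2.2910e-04 M of E.
Step 2:
                  E         D         X         M
  I       4.6233e-04    0.2426    0.4068      0.29
  C       2.2625e-04 3.3938e-04 -3.3938e-04 -2.2625e-04
  E       6.8858e-04     0.243    0.4065    0.2897
  solve Keq expr → x = -1.1313e-04; check Q = 8.2900e+05

x = -1.1313e-04 M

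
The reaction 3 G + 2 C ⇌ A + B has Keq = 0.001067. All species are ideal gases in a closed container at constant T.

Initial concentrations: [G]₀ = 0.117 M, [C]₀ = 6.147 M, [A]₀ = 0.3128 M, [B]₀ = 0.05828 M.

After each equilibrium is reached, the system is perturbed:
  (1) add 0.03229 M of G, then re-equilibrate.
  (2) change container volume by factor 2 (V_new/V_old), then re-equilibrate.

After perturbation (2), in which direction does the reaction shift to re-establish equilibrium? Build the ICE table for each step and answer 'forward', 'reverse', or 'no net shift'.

Q₀ = 0.3012 vs Keq = 0.001067 ⇒ Q>K, reverse
Step 1:
                    G           C           A           B
  Initial       0.117       6.147      0.3128     0.05828
  Change       0.1641      0.1094    -0.05469    -0.05469
  Equil        0.2811       6.256      0.2581    0.003593
  solve Keq expr → x = -0.05469; check Q = 0.001067
Then add 0.03229 M of G.
Step 2:
                    G           C           A           B
  Initial      0.3134       6.256      0.2581    0.003593
  Change    -0.003575   -0.002383    0.001192    0.001192
  Equil        0.3098       6.254      0.2593    0.004784
  solve Keq expr → x = 0.001192; check Q = 0.001067
Then change container volume by factor 2 (V_new/V_old).
Step 3:
                    G           C           A           B
  Initial      0.1549       3.127      0.1297    0.002392
  Change     0.006149      0.0041    -0.00205    -0.00205
  Equil         0.161       3.131      0.1276  3.4236e-04
  solve Keq expr → x = -0.00205; check Q = 0.001067

Direction: reverse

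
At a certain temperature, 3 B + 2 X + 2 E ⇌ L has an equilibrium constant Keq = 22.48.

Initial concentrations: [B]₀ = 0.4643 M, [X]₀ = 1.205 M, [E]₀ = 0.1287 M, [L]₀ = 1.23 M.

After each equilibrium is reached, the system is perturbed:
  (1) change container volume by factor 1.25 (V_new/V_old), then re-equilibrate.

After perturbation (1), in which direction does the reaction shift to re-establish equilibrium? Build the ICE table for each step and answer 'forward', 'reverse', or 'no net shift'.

Q₀ = 510.9 vs Keq = 22.48 ⇒ Q>K, reverse
Step 1:
                    B           X           E           L
  I            0.4643       1.205      0.1287        1.23
  C            0.2342      0.1562      0.1562    -0.07808
  E            0.6985       1.361      0.2849       1.152
  solve Keq expr → x = -0.07808; check Q = 22.48
Then change container volume by factor 1.25 (V_new/V_old).
Step 2:
                    B           X           E           L
  I            0.5588       1.089      0.2279      0.9215
  C            0.1168     0.07789     0.07789    -0.03894
  E            0.6757       1.167      0.3058      0.8826
  solve Keq expr → x = -0.03894; check Q = 22.48

Direction: reverse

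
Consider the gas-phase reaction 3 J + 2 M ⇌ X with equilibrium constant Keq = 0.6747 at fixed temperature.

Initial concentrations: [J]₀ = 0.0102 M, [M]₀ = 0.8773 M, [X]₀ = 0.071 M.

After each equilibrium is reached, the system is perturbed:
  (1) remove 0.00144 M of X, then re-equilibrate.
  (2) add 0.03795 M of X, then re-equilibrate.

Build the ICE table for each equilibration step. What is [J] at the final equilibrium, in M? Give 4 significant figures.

[J]_eq = 0.2819 M

Q₀ = 8.6928e+04 vs Keq = 0.6747 ⇒ Q>K, reverse
Step 1:
                  J         M         X
  init       0.0102    0.8773     0.071
  Δ          0.1952    0.1301  -0.06507
  eq         0.2054     1.007  0.005934
  solve Keq expr → x = -0.06507; check Q = 0.6747
Then remove 0.00144 M of X.
Step 2:
                  J         M         X
  init       0.2054     1.007  0.004494
  Δ        -0.00338 -0.002253  0.001127
  eq          0.202     1.005   0.00562
  solve Keq expr → x = 0.001127; check Q = 0.6747
Then add 0.03795 M of X.
Step 3:
                  J         M         X
  init        0.202     1.005   0.04357
  Δ          0.0799   0.05327  -0.02663
  eq         0.2819     1.058   0.01694
  solve Keq expr → x = -0.02663; check Q = 0.6747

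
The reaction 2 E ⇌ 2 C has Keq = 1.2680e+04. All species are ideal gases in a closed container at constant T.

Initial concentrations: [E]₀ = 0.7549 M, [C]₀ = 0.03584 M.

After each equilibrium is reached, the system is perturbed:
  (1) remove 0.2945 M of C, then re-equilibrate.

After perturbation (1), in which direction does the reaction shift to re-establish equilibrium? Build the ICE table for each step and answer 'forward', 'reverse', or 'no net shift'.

Direction: forward

Q₀ = 0.002254 vs Keq = 1.2680e+04 ⇒ Q<K, forward
Step 1:
                  E         C
  init       0.7549   0.03584
  Δ         -0.7479    0.7479
  eq        0.00696    0.7838
  solve Keq expr → x = 0.374; check Q = 1.2680e+04
Then remove 0.2945 M of C.
Step 2:
                  E         C
  init      0.00696    0.4893
  Δ       -0.002592  0.002592
  eq       0.004368    0.4919
  solve Keq expr → x = 0.001296; check Q = 1.2680e+04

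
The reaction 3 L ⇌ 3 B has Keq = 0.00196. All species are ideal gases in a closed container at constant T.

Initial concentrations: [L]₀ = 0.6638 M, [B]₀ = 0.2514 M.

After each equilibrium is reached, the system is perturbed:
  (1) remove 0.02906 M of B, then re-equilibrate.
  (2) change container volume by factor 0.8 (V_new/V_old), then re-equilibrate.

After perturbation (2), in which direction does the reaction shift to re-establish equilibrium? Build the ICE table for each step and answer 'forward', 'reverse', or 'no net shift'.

Q₀ = 0.05432 vs Keq = 0.00196 ⇒ Q>K, reverse
Step 1:
                   L          B
  I           0.6638     0.2514
  C           0.1496    -0.1496
  E           0.8134     0.1018
  solve Keq expr → x = -0.04987; check Q = 0.00196
Then remove 0.02906 M of B.
Step 2:
                   L          B
  I           0.8134    0.07273
  C         -0.02583    0.02583
  E           0.7876    0.09856
  solve Keq expr → x = 0.008609; check Q = 0.00196
Then change container volume by factor 0.8 (V_new/V_old).
Step 3:
                   L          B
  I           0.9845     0.1232
  C                0          0
  E           0.9845     0.1232
  solve Keq expr → x = 0; check Q = 0.00196

Direction: no net shift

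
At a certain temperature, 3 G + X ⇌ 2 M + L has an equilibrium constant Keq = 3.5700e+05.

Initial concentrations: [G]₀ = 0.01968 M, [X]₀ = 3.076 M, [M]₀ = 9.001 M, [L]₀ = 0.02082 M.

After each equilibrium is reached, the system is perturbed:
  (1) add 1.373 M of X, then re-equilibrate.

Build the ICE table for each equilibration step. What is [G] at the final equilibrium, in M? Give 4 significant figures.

Q₀ = 7.1945e+04 vs Keq = 3.5700e+05 ⇒ Q<K, forward
Step 1:
                   G          X          M          L
  I          0.01968      3.076      9.001    0.02082
  C        -0.007679   -0.00256    0.00512    0.00256
  E            0.012      3.073      9.006    0.02338
  solve Keq expr → x = 0.00256; check Q = 3.5700e+05
Then add 1.373 M of X.
Step 2:
                   G          X          M          L
  I            0.012      4.446      9.006    0.02338
  C        -0.001323 -4.4089e-04 8.8178e-04 4.4089e-04
  E          0.01068      4.446      9.007    0.02382
  solve Keq expr → x = 4.4089e-04; check Q = 3.5700e+05

[G]_eq = 0.01068 M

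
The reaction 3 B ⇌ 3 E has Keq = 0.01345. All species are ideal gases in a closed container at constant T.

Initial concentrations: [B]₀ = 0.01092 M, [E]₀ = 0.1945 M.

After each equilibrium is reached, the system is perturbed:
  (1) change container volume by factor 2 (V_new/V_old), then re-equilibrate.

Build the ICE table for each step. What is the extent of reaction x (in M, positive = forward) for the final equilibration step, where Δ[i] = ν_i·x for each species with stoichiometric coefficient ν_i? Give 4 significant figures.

Q₀ = 5651 vs Keq = 0.01345 ⇒ Q>K, reverse
Step 1:
                    B           E
  I           0.01092      0.1945
  C             0.155      -0.155
  E             0.166     0.03947
  solve Keq expr → x = -0.05168; check Q = 0.01345
Then change container volume by factor 2 (V_new/V_old).
Step 2:
                    B           E
  I           0.08298     0.01973
  C                 0           0
  E           0.08298     0.01973
  solve Keq expr → x = 0; check Q = 0.01345

x = 0 M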